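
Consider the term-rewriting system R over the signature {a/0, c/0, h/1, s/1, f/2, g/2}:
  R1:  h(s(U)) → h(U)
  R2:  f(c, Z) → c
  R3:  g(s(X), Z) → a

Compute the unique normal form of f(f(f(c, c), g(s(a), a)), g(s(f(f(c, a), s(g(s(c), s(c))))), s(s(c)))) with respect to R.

1. f(f(f(c, c), g(s(a), a)), g(s(f(f(c, a), s(g(s(c), s(c))))), s(s(c))))  →  f(f(c, g(s(a), a)), g(s(f(f(c, a), s(g(s(c), s(c))))), s(s(c))))   [R2 at 1.1]
2. f(f(c, g(s(a), a)), g(s(f(f(c, a), s(g(s(c), s(c))))), s(s(c))))  →  f(c, g(s(f(f(c, a), s(g(s(c), s(c))))), s(s(c))))   [R2 at 1]
3. f(c, g(s(f(f(c, a), s(g(s(c), s(c))))), s(s(c))))  →  c   [R2 at ε]

c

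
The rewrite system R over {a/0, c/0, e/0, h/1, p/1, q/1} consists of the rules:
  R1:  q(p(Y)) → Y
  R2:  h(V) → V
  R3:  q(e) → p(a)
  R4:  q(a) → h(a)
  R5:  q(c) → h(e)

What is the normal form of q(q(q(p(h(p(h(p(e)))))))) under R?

e

1. q(q(q(p(h(p(h(p(e))))))))  →  q(q(h(p(h(p(e))))))   [R1 at 1.1]
2. q(q(h(p(h(p(e))))))  →  q(q(p(h(p(e)))))   [R2 at 1.1]
3. q(q(p(h(p(e)))))  →  q(h(p(e)))   [R1 at 1]
4. q(h(p(e)))  →  q(p(e))   [R2 at 1]
5. q(p(e))  →  e   [R1 at ε]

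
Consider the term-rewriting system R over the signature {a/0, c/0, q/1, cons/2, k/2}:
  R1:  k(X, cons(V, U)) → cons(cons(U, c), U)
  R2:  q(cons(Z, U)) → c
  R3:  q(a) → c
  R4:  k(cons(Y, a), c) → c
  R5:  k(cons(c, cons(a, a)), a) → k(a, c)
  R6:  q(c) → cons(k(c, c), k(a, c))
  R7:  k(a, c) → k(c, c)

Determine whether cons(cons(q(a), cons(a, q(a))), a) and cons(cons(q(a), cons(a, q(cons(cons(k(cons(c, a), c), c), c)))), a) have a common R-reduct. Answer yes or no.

yes — NF(t₁) = cons(cons(c, cons(a, c)), a), NF(t₂) = cons(cons(c, cons(a, c)), a)

Reduce t₁ = cons(cons(q(a), cons(a, q(a))), a):
1. cons(cons(q(a), cons(a, q(a))), a)  →  cons(cons(c, cons(a, q(a))), a)   [R3 at 1.1]
2. cons(cons(c, cons(a, q(a))), a)  →  cons(cons(c, cons(a, c)), a)   [R3 at 1.2.2]

Reduce t₂ = cons(cons(q(a), cons(a, q(cons(cons(k(cons(c, a), c), c), c)))), a):
1. cons(cons(q(a), cons(a, q(cons(cons(k(cons(c, a), c), c), c)))), a)  →  cons(cons(c, cons(a, q(cons(cons(k(cons(c, a), c), c), c)))), a)   [R3 at 1.1]
2. cons(cons(c, cons(a, q(cons(cons(k(cons(c, a), c), c), c)))), a)  →  cons(cons(c, cons(a, c)), a)   [R2 at 1.2.2]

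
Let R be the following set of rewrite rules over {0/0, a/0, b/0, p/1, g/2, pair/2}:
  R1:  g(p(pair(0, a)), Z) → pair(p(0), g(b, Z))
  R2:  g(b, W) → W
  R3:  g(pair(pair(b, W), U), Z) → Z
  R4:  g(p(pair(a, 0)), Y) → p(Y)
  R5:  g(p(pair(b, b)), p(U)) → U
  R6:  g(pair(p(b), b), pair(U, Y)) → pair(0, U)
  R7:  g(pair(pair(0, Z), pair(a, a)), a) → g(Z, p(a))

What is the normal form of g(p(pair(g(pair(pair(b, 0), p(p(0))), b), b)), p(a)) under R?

1. g(p(pair(g(pair(pair(b, 0), p(p(0))), b), b)), p(a))  →  g(p(pair(b, b)), p(a))   [R3 at 1.1.1]
2. g(p(pair(b, b)), p(a))  →  a   [R5 at ε]

a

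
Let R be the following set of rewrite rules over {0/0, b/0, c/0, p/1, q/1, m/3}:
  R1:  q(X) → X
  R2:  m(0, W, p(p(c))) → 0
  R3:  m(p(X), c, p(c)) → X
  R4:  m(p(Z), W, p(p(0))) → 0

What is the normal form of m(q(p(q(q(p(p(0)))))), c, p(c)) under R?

1. m(q(p(q(q(p(p(0)))))), c, p(c))  →  m(p(q(q(p(p(0))))), c, p(c))   [R1 at 1]
2. m(p(q(q(p(p(0))))), c, p(c))  →  q(q(p(p(0))))   [R3 at ε]
3. q(q(p(p(0))))  →  q(p(p(0)))   [R1 at ε]
4. q(p(p(0)))  →  p(p(0))   [R1 at ε]

p(p(0))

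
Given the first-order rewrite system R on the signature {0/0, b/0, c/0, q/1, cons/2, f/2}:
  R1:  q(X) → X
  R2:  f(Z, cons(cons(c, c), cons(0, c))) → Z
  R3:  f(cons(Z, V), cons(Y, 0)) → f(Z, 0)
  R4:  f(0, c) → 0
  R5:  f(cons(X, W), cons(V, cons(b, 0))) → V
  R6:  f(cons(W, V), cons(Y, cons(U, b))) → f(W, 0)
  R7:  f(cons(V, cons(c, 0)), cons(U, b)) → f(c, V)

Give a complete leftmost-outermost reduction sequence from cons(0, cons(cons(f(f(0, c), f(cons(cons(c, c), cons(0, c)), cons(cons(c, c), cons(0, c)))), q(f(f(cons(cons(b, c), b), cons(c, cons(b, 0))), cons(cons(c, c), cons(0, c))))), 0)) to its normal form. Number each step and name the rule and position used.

1. cons(0, cons(cons(f(f(0, c), f(cons(cons(c, c), cons(0, c)), cons(cons(c, c), cons(0, c)))), q(f(f(cons(cons(b, c), b), cons(c, cons(b, 0))), cons(cons(c, c), cons(0, c))))), 0))  →  cons(0, cons(cons(f(0, f(cons(cons(c, c), cons(0, c)), cons(cons(c, c), cons(0, c)))), q(f(f(cons(cons(b, c), b), cons(c, cons(b, 0))), cons(cons(c, c), cons(0, c))))), 0))   [R4 at 2.1.1.1]
2. cons(0, cons(cons(f(0, f(cons(cons(c, c), cons(0, c)), cons(cons(c, c), cons(0, c)))), q(f(f(cons(cons(b, c), b), cons(c, cons(b, 0))), cons(cons(c, c), cons(0, c))))), 0))  →  cons(0, cons(cons(f(0, cons(cons(c, c), cons(0, c))), q(f(f(cons(cons(b, c), b), cons(c, cons(b, 0))), cons(cons(c, c), cons(0, c))))), 0))   [R2 at 2.1.1.2]
3. cons(0, cons(cons(f(0, cons(cons(c, c), cons(0, c))), q(f(f(cons(cons(b, c), b), cons(c, cons(b, 0))), cons(cons(c, c), cons(0, c))))), 0))  →  cons(0, cons(cons(0, q(f(f(cons(cons(b, c), b), cons(c, cons(b, 0))), cons(cons(c, c), cons(0, c))))), 0))   [R2 at 2.1.1]
4. cons(0, cons(cons(0, q(f(f(cons(cons(b, c), b), cons(c, cons(b, 0))), cons(cons(c, c), cons(0, c))))), 0))  →  cons(0, cons(cons(0, f(f(cons(cons(b, c), b), cons(c, cons(b, 0))), cons(cons(c, c), cons(0, c)))), 0))   [R1 at 2.1.2]
5. cons(0, cons(cons(0, f(f(cons(cons(b, c), b), cons(c, cons(b, 0))), cons(cons(c, c), cons(0, c)))), 0))  →  cons(0, cons(cons(0, f(cons(cons(b, c), b), cons(c, cons(b, 0)))), 0))   [R2 at 2.1.2]
6. cons(0, cons(cons(0, f(cons(cons(b, c), b), cons(c, cons(b, 0)))), 0))  →  cons(0, cons(cons(0, c), 0))   [R5 at 2.1.2]

cons(0, cons(cons(0, c), 0))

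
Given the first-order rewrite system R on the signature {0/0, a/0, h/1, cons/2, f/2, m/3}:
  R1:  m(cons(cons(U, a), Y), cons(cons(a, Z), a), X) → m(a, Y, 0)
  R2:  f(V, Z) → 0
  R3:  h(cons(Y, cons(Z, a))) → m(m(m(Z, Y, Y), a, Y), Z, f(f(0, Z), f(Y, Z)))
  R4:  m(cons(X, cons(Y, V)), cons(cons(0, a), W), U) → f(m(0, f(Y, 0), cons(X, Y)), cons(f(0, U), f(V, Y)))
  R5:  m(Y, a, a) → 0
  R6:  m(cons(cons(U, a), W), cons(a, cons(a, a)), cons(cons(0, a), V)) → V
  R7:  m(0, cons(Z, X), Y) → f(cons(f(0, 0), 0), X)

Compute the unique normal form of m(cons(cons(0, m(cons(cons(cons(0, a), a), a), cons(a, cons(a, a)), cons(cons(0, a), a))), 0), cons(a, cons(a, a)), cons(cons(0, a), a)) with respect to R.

1. m(cons(cons(0, m(cons(cons(cons(0, a), a), a), cons(a, cons(a, a)), cons(cons(0, a), a))), 0), cons(a, cons(a, a)), cons(cons(0, a), a))  →  m(cons(cons(0, a), 0), cons(a, cons(a, a)), cons(cons(0, a), a))   [R6 at 1.1.2]
2. m(cons(cons(0, a), 0), cons(a, cons(a, a)), cons(cons(0, a), a))  →  a   [R6 at ε]

a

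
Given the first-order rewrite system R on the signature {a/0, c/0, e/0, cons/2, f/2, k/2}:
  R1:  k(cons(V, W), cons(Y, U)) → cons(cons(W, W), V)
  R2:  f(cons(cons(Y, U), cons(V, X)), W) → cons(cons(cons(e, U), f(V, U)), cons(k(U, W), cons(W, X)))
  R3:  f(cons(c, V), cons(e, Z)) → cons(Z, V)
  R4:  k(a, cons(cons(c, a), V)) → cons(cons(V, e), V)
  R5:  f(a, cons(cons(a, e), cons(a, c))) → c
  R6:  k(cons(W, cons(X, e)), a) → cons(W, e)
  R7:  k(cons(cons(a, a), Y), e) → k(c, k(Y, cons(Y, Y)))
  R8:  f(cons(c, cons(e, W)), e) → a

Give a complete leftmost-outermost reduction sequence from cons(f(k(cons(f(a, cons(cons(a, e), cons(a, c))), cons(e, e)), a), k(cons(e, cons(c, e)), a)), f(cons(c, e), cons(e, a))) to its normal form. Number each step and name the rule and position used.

1. cons(f(k(cons(f(a, cons(cons(a, e), cons(a, c))), cons(e, e)), a), k(cons(e, cons(c, e)), a)), f(cons(c, e), cons(e, a)))  →  cons(f(cons(f(a, cons(cons(a, e), cons(a, c))), e), k(cons(e, cons(c, e)), a)), f(cons(c, e), cons(e, a)))   [R6 at 1.1]
2. cons(f(cons(f(a, cons(cons(a, e), cons(a, c))), e), k(cons(e, cons(c, e)), a)), f(cons(c, e), cons(e, a)))  →  cons(f(cons(c, e), k(cons(e, cons(c, e)), a)), f(cons(c, e), cons(e, a)))   [R5 at 1.1.1]
3. cons(f(cons(c, e), k(cons(e, cons(c, e)), a)), f(cons(c, e), cons(e, a)))  →  cons(f(cons(c, e), cons(e, e)), f(cons(c, e), cons(e, a)))   [R6 at 1.2]
4. cons(f(cons(c, e), cons(e, e)), f(cons(c, e), cons(e, a)))  →  cons(cons(e, e), f(cons(c, e), cons(e, a)))   [R3 at 1]
5. cons(cons(e, e), f(cons(c, e), cons(e, a)))  →  cons(cons(e, e), cons(a, e))   [R3 at 2]

cons(cons(e, e), cons(a, e))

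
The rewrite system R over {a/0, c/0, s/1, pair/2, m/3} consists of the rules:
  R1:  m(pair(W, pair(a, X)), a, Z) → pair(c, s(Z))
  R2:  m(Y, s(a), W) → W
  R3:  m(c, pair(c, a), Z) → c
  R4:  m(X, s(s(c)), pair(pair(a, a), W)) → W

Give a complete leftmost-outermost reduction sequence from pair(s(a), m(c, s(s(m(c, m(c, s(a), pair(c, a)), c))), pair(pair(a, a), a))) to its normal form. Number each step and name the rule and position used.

1. pair(s(a), m(c, s(s(m(c, m(c, s(a), pair(c, a)), c))), pair(pair(a, a), a)))  →  pair(s(a), m(c, s(s(m(c, pair(c, a), c))), pair(pair(a, a), a)))   [R2 at 2.2.1.1.2]
2. pair(s(a), m(c, s(s(m(c, pair(c, a), c))), pair(pair(a, a), a)))  →  pair(s(a), m(c, s(s(c)), pair(pair(a, a), a)))   [R3 at 2.2.1.1]
3. pair(s(a), m(c, s(s(c)), pair(pair(a, a), a)))  →  pair(s(a), a)   [R4 at 2]

pair(s(a), a)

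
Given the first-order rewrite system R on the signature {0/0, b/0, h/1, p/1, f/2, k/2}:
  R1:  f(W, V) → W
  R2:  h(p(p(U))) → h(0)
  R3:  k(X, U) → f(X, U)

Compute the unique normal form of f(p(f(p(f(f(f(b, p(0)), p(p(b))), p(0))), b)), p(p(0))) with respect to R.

1. f(p(f(p(f(f(f(b, p(0)), p(p(b))), p(0))), b)), p(p(0)))  →  p(f(p(f(f(f(b, p(0)), p(p(b))), p(0))), b))   [R1 at ε]
2. p(f(p(f(f(f(b, p(0)), p(p(b))), p(0))), b))  →  p(p(f(f(f(b, p(0)), p(p(b))), p(0))))   [R1 at 1]
3. p(p(f(f(f(b, p(0)), p(p(b))), p(0))))  →  p(p(f(f(b, p(0)), p(p(b)))))   [R1 at 1.1]
4. p(p(f(f(b, p(0)), p(p(b)))))  →  p(p(f(b, p(0))))   [R1 at 1.1]
5. p(p(f(b, p(0))))  →  p(p(b))   [R1 at 1.1]

p(p(b))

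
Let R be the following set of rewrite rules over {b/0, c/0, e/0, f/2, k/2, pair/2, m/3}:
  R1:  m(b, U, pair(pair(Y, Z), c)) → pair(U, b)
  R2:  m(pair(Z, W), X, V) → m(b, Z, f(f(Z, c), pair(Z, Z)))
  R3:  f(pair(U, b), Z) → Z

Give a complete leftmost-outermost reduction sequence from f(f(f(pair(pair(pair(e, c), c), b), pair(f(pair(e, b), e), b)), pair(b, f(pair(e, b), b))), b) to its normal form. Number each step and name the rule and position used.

b

1. f(f(f(pair(pair(pair(e, c), c), b), pair(f(pair(e, b), e), b)), pair(b, f(pair(e, b), b))), b)  →  f(f(pair(f(pair(e, b), e), b), pair(b, f(pair(e, b), b))), b)   [R3 at 1.1]
2. f(f(pair(f(pair(e, b), e), b), pair(b, f(pair(e, b), b))), b)  →  f(pair(b, f(pair(e, b), b)), b)   [R3 at 1]
3. f(pair(b, f(pair(e, b), b)), b)  →  f(pair(b, b), b)   [R3 at 1.2]
4. f(pair(b, b), b)  →  b   [R3 at ε]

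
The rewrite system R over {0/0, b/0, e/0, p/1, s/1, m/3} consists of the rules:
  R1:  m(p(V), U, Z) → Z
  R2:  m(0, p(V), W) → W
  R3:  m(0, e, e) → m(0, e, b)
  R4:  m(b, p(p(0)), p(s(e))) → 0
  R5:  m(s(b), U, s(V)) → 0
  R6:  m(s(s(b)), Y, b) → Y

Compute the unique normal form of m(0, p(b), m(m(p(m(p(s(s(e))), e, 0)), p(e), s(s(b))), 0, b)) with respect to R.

1. m(0, p(b), m(m(p(m(p(s(s(e))), e, 0)), p(e), s(s(b))), 0, b))  →  m(m(p(m(p(s(s(e))), e, 0)), p(e), s(s(b))), 0, b)   [R2 at ε]
2. m(m(p(m(p(s(s(e))), e, 0)), p(e), s(s(b))), 0, b)  →  m(s(s(b)), 0, b)   [R1 at 1]
3. m(s(s(b)), 0, b)  →  0   [R6 at ε]

0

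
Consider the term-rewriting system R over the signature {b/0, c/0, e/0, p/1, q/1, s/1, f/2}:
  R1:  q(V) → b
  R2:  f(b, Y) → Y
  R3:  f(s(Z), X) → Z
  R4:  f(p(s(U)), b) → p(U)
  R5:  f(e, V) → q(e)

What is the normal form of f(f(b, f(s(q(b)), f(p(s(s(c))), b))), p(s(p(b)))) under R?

p(s(p(b)))

1. f(f(b, f(s(q(b)), f(p(s(s(c))), b))), p(s(p(b))))  →  f(f(s(q(b)), f(p(s(s(c))), b)), p(s(p(b))))   [R2 at 1]
2. f(f(s(q(b)), f(p(s(s(c))), b)), p(s(p(b))))  →  f(q(b), p(s(p(b))))   [R3 at 1]
3. f(q(b), p(s(p(b))))  →  f(b, p(s(p(b))))   [R1 at 1]
4. f(b, p(s(p(b))))  →  p(s(p(b)))   [R2 at ε]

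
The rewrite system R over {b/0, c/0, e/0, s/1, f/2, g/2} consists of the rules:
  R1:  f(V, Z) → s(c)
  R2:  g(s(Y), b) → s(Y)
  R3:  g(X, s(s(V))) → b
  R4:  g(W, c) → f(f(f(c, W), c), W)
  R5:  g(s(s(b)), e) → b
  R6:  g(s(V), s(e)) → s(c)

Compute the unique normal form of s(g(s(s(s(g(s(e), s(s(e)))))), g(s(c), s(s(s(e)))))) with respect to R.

s(s(s(s(b))))

1. s(g(s(s(s(g(s(e), s(s(e)))))), g(s(c), s(s(s(e))))))  →  s(g(s(s(s(b))), g(s(c), s(s(s(e))))))   [R3 at 1.1.1.1.1]
2. s(g(s(s(s(b))), g(s(c), s(s(s(e))))))  →  s(g(s(s(s(b))), b))   [R3 at 1.2]
3. s(g(s(s(s(b))), b))  →  s(s(s(s(b))))   [R2 at 1]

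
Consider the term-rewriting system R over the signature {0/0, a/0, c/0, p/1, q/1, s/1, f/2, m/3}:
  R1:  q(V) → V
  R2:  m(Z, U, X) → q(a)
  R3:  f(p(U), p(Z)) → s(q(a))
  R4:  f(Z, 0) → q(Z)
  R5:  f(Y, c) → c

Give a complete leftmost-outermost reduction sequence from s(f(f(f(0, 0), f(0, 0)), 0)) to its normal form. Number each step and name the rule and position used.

s(0)

1. s(f(f(f(0, 0), f(0, 0)), 0))  →  s(q(f(f(0, 0), f(0, 0))))   [R4 at 1]
2. s(q(f(f(0, 0), f(0, 0))))  →  s(f(f(0, 0), f(0, 0)))   [R1 at 1]
3. s(f(f(0, 0), f(0, 0)))  →  s(f(q(0), f(0, 0)))   [R4 at 1.1]
4. s(f(q(0), f(0, 0)))  →  s(f(0, f(0, 0)))   [R1 at 1.1]
5. s(f(0, f(0, 0)))  →  s(f(0, q(0)))   [R4 at 1.2]
6. s(f(0, q(0)))  →  s(f(0, 0))   [R1 at 1.2]
7. s(f(0, 0))  →  s(q(0))   [R4 at 1]
8. s(q(0))  →  s(0)   [R1 at 1]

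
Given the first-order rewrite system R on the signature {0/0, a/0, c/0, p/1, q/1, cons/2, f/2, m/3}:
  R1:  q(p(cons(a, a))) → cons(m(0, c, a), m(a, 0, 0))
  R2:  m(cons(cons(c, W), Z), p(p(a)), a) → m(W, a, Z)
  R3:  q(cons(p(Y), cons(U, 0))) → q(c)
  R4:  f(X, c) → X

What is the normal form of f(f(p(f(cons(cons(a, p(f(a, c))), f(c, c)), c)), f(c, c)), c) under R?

1. f(f(p(f(cons(cons(a, p(f(a, c))), f(c, c)), c)), f(c, c)), c)  →  f(p(f(cons(cons(a, p(f(a, c))), f(c, c)), c)), f(c, c))   [R4 at ε]
2. f(p(f(cons(cons(a, p(f(a, c))), f(c, c)), c)), f(c, c))  →  f(p(cons(cons(a, p(f(a, c))), f(c, c))), f(c, c))   [R4 at 1.1]
3. f(p(cons(cons(a, p(f(a, c))), f(c, c))), f(c, c))  →  f(p(cons(cons(a, p(a)), f(c, c))), f(c, c))   [R4 at 1.1.1.2.1]
4. f(p(cons(cons(a, p(a)), f(c, c))), f(c, c))  →  f(p(cons(cons(a, p(a)), c)), f(c, c))   [R4 at 1.1.2]
5. f(p(cons(cons(a, p(a)), c)), f(c, c))  →  f(p(cons(cons(a, p(a)), c)), c)   [R4 at 2]
6. f(p(cons(cons(a, p(a)), c)), c)  →  p(cons(cons(a, p(a)), c))   [R4 at ε]

p(cons(cons(a, p(a)), c))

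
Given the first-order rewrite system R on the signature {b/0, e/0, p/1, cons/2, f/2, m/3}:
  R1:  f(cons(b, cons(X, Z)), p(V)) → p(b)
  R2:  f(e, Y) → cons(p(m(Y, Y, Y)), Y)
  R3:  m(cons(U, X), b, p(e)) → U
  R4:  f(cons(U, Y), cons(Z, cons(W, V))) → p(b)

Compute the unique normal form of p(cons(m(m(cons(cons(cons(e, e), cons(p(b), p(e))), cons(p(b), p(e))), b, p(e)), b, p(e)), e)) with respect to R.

p(cons(cons(e, e), e))

1. p(cons(m(m(cons(cons(cons(e, e), cons(p(b), p(e))), cons(p(b), p(e))), b, p(e)), b, p(e)), e))  →  p(cons(m(cons(cons(e, e), cons(p(b), p(e))), b, p(e)), e))   [R3 at 1.1.1]
2. p(cons(m(cons(cons(e, e), cons(p(b), p(e))), b, p(e)), e))  →  p(cons(cons(e, e), e))   [R3 at 1.1]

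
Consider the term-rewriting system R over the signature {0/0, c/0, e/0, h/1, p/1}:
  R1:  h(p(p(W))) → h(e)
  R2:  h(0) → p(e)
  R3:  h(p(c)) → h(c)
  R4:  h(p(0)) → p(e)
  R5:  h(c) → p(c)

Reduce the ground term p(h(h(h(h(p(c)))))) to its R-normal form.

1. p(h(h(h(h(p(c))))))  →  p(h(h(h(h(c)))))   [R3 at 1.1.1.1]
2. p(h(h(h(h(c)))))  →  p(h(h(h(p(c)))))   [R5 at 1.1.1.1]
3. p(h(h(h(p(c)))))  →  p(h(h(h(c))))   [R3 at 1.1.1]
4. p(h(h(h(c))))  →  p(h(h(p(c))))   [R5 at 1.1.1]
5. p(h(h(p(c))))  →  p(h(h(c)))   [R3 at 1.1]
6. p(h(h(c)))  →  p(h(p(c)))   [R5 at 1.1]
7. p(h(p(c)))  →  p(h(c))   [R3 at 1]
8. p(h(c))  →  p(p(c))   [R5 at 1]

p(p(c))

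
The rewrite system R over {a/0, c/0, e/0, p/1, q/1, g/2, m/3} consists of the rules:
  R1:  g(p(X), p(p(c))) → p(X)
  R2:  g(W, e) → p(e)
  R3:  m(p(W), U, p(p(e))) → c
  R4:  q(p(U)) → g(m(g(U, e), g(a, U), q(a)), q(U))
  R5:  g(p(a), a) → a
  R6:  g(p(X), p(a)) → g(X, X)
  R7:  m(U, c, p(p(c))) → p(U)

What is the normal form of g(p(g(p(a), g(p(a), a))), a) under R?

a

1. g(p(g(p(a), g(p(a), a))), a)  →  g(p(g(p(a), a)), a)   [R5 at 1.1.2]
2. g(p(g(p(a), a)), a)  →  g(p(a), a)   [R5 at 1.1]
3. g(p(a), a)  →  a   [R5 at ε]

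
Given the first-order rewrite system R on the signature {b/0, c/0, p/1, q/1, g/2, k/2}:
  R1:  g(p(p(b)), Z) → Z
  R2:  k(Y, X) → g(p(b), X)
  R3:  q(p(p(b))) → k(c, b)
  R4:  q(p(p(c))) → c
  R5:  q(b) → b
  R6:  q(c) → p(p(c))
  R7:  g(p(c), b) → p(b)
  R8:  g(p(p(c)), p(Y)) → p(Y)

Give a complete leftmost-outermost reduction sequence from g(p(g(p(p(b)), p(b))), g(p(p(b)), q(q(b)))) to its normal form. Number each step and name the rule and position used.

1. g(p(g(p(p(b)), p(b))), g(p(p(b)), q(q(b))))  →  g(p(p(b)), g(p(p(b)), q(q(b))))   [R1 at 1.1]
2. g(p(p(b)), g(p(p(b)), q(q(b))))  →  g(p(p(b)), q(q(b)))   [R1 at ε]
3. g(p(p(b)), q(q(b)))  →  q(q(b))   [R1 at ε]
4. q(q(b))  →  q(b)   [R5 at 1]
5. q(b)  →  b   [R5 at ε]

b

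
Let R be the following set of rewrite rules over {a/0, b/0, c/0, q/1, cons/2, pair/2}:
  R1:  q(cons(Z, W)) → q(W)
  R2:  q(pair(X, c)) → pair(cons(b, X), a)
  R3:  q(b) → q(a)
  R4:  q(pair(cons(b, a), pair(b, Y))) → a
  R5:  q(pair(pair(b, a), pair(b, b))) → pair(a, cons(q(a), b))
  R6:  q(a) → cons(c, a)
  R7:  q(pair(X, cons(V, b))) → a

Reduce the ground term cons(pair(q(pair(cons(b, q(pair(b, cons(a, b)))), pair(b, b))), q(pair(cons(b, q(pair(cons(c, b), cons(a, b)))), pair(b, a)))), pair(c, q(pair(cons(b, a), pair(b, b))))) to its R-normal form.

1. cons(pair(q(pair(cons(b, q(pair(b, cons(a, b)))), pair(b, b))), q(pair(cons(b, q(pair(cons(c, b), cons(a, b)))), pair(b, a)))), pair(c, q(pair(cons(b, a), pair(b, b)))))  →  cons(pair(q(pair(cons(b, a), pair(b, b))), q(pair(cons(b, q(pair(cons(c, b), cons(a, b)))), pair(b, a)))), pair(c, q(pair(cons(b, a), pair(b, b)))))   [R7 at 1.1.1.1.2]
2. cons(pair(q(pair(cons(b, a), pair(b, b))), q(pair(cons(b, q(pair(cons(c, b), cons(a, b)))), pair(b, a)))), pair(c, q(pair(cons(b, a), pair(b, b)))))  →  cons(pair(a, q(pair(cons(b, q(pair(cons(c, b), cons(a, b)))), pair(b, a)))), pair(c, q(pair(cons(b, a), pair(b, b)))))   [R4 at 1.1]
3. cons(pair(a, q(pair(cons(b, q(pair(cons(c, b), cons(a, b)))), pair(b, a)))), pair(c, q(pair(cons(b, a), pair(b, b)))))  →  cons(pair(a, q(pair(cons(b, a), pair(b, a)))), pair(c, q(pair(cons(b, a), pair(b, b)))))   [R7 at 1.2.1.1.2]
4. cons(pair(a, q(pair(cons(b, a), pair(b, a)))), pair(c, q(pair(cons(b, a), pair(b, b)))))  →  cons(pair(a, a), pair(c, q(pair(cons(b, a), pair(b, b)))))   [R4 at 1.2]
5. cons(pair(a, a), pair(c, q(pair(cons(b, a), pair(b, b)))))  →  cons(pair(a, a), pair(c, a))   [R4 at 2.2]

cons(pair(a, a), pair(c, a))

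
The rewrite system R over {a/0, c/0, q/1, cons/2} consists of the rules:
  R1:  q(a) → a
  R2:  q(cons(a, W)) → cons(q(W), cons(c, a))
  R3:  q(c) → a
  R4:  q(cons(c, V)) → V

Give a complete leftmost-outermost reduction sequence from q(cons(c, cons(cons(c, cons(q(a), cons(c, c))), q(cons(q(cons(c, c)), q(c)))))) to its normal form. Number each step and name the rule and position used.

1. q(cons(c, cons(cons(c, cons(q(a), cons(c, c))), q(cons(q(cons(c, c)), q(c))))))  →  cons(cons(c, cons(q(a), cons(c, c))), q(cons(q(cons(c, c)), q(c))))   [R4 at ε]
2. cons(cons(c, cons(q(a), cons(c, c))), q(cons(q(cons(c, c)), q(c))))  →  cons(cons(c, cons(a, cons(c, c))), q(cons(q(cons(c, c)), q(c))))   [R1 at 1.2.1]
3. cons(cons(c, cons(a, cons(c, c))), q(cons(q(cons(c, c)), q(c))))  →  cons(cons(c, cons(a, cons(c, c))), q(cons(c, q(c))))   [R4 at 2.1.1]
4. cons(cons(c, cons(a, cons(c, c))), q(cons(c, q(c))))  →  cons(cons(c, cons(a, cons(c, c))), q(c))   [R4 at 2]
5. cons(cons(c, cons(a, cons(c, c))), q(c))  →  cons(cons(c, cons(a, cons(c, c))), a)   [R3 at 2]

cons(cons(c, cons(a, cons(c, c))), a)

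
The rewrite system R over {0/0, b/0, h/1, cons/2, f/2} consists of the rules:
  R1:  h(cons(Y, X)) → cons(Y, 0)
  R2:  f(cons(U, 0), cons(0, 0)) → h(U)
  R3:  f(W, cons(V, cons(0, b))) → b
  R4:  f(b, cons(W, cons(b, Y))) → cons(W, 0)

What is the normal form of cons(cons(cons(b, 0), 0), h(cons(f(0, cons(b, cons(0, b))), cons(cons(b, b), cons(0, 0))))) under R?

cons(cons(cons(b, 0), 0), cons(b, 0))

1. cons(cons(cons(b, 0), 0), h(cons(f(0, cons(b, cons(0, b))), cons(cons(b, b), cons(0, 0)))))  →  cons(cons(cons(b, 0), 0), cons(f(0, cons(b, cons(0, b))), 0))   [R1 at 2]
2. cons(cons(cons(b, 0), 0), cons(f(0, cons(b, cons(0, b))), 0))  →  cons(cons(cons(b, 0), 0), cons(b, 0))   [R3 at 2.1]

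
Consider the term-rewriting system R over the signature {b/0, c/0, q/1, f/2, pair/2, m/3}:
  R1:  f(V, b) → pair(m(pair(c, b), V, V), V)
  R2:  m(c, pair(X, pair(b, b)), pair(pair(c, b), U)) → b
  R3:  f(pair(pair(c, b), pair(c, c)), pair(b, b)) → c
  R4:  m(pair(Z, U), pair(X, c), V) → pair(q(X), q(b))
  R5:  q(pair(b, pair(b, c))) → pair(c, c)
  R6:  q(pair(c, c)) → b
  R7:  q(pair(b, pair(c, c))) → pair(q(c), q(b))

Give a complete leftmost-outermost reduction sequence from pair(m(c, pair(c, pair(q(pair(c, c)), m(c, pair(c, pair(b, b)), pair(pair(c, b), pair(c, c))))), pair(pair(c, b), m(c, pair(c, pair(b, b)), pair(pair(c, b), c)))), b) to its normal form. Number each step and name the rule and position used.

1. pair(m(c, pair(c, pair(q(pair(c, c)), m(c, pair(c, pair(b, b)), pair(pair(c, b), pair(c, c))))), pair(pair(c, b), m(c, pair(c, pair(b, b)), pair(pair(c, b), c)))), b)  →  pair(m(c, pair(c, pair(b, m(c, pair(c, pair(b, b)), pair(pair(c, b), pair(c, c))))), pair(pair(c, b), m(c, pair(c, pair(b, b)), pair(pair(c, b), c)))), b)   [R6 at 1.2.2.1]
2. pair(m(c, pair(c, pair(b, m(c, pair(c, pair(b, b)), pair(pair(c, b), pair(c, c))))), pair(pair(c, b), m(c, pair(c, pair(b, b)), pair(pair(c, b), c)))), b)  →  pair(m(c, pair(c, pair(b, b)), pair(pair(c, b), m(c, pair(c, pair(b, b)), pair(pair(c, b), c)))), b)   [R2 at 1.2.2.2]
3. pair(m(c, pair(c, pair(b, b)), pair(pair(c, b), m(c, pair(c, pair(b, b)), pair(pair(c, b), c)))), b)  →  pair(b, b)   [R2 at 1]

pair(b, b)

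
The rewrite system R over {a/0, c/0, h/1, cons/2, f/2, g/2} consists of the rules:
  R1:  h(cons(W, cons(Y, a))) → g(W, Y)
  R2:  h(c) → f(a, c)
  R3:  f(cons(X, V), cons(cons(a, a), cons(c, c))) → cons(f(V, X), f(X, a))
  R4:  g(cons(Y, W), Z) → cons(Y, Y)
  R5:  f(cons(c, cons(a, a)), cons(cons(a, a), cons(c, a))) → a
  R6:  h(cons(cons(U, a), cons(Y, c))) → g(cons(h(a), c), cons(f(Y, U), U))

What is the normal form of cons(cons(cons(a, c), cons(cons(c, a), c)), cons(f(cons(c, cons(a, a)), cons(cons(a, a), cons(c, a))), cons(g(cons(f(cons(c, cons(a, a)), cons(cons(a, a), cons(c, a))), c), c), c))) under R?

1. cons(cons(cons(a, c), cons(cons(c, a), c)), cons(f(cons(c, cons(a, a)), cons(cons(a, a), cons(c, a))), cons(g(cons(f(cons(c, cons(a, a)), cons(cons(a, a), cons(c, a))), c), c), c)))  →  cons(cons(cons(a, c), cons(cons(c, a), c)), cons(a, cons(g(cons(f(cons(c, cons(a, a)), cons(cons(a, a), cons(c, a))), c), c), c)))   [R5 at 2.1]
2. cons(cons(cons(a, c), cons(cons(c, a), c)), cons(a, cons(g(cons(f(cons(c, cons(a, a)), cons(cons(a, a), cons(c, a))), c), c), c)))  →  cons(cons(cons(a, c), cons(cons(c, a), c)), cons(a, cons(cons(f(cons(c, cons(a, a)), cons(cons(a, a), cons(c, a))), f(cons(c, cons(a, a)), cons(cons(a, a), cons(c, a)))), c)))   [R4 at 2.2.1]
3. cons(cons(cons(a, c), cons(cons(c, a), c)), cons(a, cons(cons(f(cons(c, cons(a, a)), cons(cons(a, a), cons(c, a))), f(cons(c, cons(a, a)), cons(cons(a, a), cons(c, a)))), c)))  →  cons(cons(cons(a, c), cons(cons(c, a), c)), cons(a, cons(cons(a, f(cons(c, cons(a, a)), cons(cons(a, a), cons(c, a)))), c)))   [R5 at 2.2.1.1]
4. cons(cons(cons(a, c), cons(cons(c, a), c)), cons(a, cons(cons(a, f(cons(c, cons(a, a)), cons(cons(a, a), cons(c, a)))), c)))  →  cons(cons(cons(a, c), cons(cons(c, a), c)), cons(a, cons(cons(a, a), c)))   [R5 at 2.2.1.2]

cons(cons(cons(a, c), cons(cons(c, a), c)), cons(a, cons(cons(a, a), c)))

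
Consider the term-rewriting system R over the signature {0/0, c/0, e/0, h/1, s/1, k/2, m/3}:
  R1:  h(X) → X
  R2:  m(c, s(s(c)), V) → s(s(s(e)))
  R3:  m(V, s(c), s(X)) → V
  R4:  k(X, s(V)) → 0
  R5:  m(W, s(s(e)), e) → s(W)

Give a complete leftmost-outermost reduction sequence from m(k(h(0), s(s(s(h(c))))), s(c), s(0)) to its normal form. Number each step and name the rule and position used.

1. m(k(h(0), s(s(s(h(c))))), s(c), s(0))  →  k(h(0), s(s(s(h(c)))))   [R3 at ε]
2. k(h(0), s(s(s(h(c)))))  →  0   [R4 at ε]

0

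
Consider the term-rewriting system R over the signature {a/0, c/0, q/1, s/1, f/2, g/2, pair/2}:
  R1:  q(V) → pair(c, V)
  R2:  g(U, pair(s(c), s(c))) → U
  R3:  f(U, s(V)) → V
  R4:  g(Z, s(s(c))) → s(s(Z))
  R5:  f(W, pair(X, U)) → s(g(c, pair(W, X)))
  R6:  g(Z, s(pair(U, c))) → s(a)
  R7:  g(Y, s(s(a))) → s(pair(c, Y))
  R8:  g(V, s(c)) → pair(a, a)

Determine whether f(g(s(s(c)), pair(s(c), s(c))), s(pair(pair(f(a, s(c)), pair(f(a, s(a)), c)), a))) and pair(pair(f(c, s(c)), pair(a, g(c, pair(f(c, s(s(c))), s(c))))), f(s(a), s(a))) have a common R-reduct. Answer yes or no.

Reduce t₁ = f(g(s(s(c)), pair(s(c), s(c))), s(pair(pair(f(a, s(c)), pair(f(a, s(a)), c)), a))):
1. f(g(s(s(c)), pair(s(c), s(c))), s(pair(pair(f(a, s(c)), pair(f(a, s(a)), c)), a)))  →  pair(pair(f(a, s(c)), pair(f(a, s(a)), c)), a)   [R3 at ε]
2. pair(pair(f(a, s(c)), pair(f(a, s(a)), c)), a)  →  pair(pair(c, pair(f(a, s(a)), c)), a)   [R3 at 1.1]
3. pair(pair(c, pair(f(a, s(a)), c)), a)  →  pair(pair(c, pair(a, c)), a)   [R3 at 1.2.1]

Reduce t₂ = pair(pair(f(c, s(c)), pair(a, g(c, pair(f(c, s(s(c))), s(c))))), f(s(a), s(a))):
1. pair(pair(f(c, s(c)), pair(a, g(c, pair(f(c, s(s(c))), s(c))))), f(s(a), s(a)))  →  pair(pair(c, pair(a, g(c, pair(f(c, s(s(c))), s(c))))), f(s(a), s(a)))   [R3 at 1.1]
2. pair(pair(c, pair(a, g(c, pair(f(c, s(s(c))), s(c))))), f(s(a), s(a)))  →  pair(pair(c, pair(a, g(c, pair(s(c), s(c))))), f(s(a), s(a)))   [R3 at 1.2.2.2.1]
3. pair(pair(c, pair(a, g(c, pair(s(c), s(c))))), f(s(a), s(a)))  →  pair(pair(c, pair(a, c)), f(s(a), s(a)))   [R2 at 1.2.2]
4. pair(pair(c, pair(a, c)), f(s(a), s(a)))  →  pair(pair(c, pair(a, c)), a)   [R3 at 2]

yes — NF(t₁) = pair(pair(c, pair(a, c)), a), NF(t₂) = pair(pair(c, pair(a, c)), a)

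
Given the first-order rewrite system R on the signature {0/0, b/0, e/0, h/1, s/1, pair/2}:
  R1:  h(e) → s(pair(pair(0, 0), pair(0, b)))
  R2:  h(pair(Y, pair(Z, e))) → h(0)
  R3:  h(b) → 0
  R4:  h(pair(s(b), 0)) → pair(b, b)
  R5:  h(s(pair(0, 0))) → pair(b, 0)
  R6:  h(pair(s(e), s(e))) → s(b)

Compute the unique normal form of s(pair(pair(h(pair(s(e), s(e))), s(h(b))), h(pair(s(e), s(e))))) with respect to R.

1. s(pair(pair(h(pair(s(e), s(e))), s(h(b))), h(pair(s(e), s(e)))))  →  s(pair(pair(s(b), s(h(b))), h(pair(s(e), s(e)))))   [R6 at 1.1.1]
2. s(pair(pair(s(b), s(h(b))), h(pair(s(e), s(e)))))  →  s(pair(pair(s(b), s(0)), h(pair(s(e), s(e)))))   [R3 at 1.1.2.1]
3. s(pair(pair(s(b), s(0)), h(pair(s(e), s(e)))))  →  s(pair(pair(s(b), s(0)), s(b)))   [R6 at 1.2]

s(pair(pair(s(b), s(0)), s(b)))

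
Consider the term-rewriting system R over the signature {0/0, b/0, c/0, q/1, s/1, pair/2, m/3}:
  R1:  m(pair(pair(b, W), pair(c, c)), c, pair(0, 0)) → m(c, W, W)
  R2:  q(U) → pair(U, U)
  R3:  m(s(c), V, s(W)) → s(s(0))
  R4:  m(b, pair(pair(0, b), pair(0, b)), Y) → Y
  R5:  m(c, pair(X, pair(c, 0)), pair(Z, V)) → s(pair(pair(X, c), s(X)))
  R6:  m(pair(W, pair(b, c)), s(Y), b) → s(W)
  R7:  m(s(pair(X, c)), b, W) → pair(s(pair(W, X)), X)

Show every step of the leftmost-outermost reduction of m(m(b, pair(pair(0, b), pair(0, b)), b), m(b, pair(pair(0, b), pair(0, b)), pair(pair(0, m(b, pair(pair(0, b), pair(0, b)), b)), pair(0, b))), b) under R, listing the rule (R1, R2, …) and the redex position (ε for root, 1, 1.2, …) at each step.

b

1. m(m(b, pair(pair(0, b), pair(0, b)), b), m(b, pair(pair(0, b), pair(0, b)), pair(pair(0, m(b, pair(pair(0, b), pair(0, b)), b)), pair(0, b))), b)  →  m(b, m(b, pair(pair(0, b), pair(0, b)), pair(pair(0, m(b, pair(pair(0, b), pair(0, b)), b)), pair(0, b))), b)   [R4 at 1]
2. m(b, m(b, pair(pair(0, b), pair(0, b)), pair(pair(0, m(b, pair(pair(0, b), pair(0, b)), b)), pair(0, b))), b)  →  m(b, pair(pair(0, m(b, pair(pair(0, b), pair(0, b)), b)), pair(0, b)), b)   [R4 at 2]
3. m(b, pair(pair(0, m(b, pair(pair(0, b), pair(0, b)), b)), pair(0, b)), b)  →  m(b, pair(pair(0, b), pair(0, b)), b)   [R4 at 2.1.2]
4. m(b, pair(pair(0, b), pair(0, b)), b)  →  b   [R4 at ε]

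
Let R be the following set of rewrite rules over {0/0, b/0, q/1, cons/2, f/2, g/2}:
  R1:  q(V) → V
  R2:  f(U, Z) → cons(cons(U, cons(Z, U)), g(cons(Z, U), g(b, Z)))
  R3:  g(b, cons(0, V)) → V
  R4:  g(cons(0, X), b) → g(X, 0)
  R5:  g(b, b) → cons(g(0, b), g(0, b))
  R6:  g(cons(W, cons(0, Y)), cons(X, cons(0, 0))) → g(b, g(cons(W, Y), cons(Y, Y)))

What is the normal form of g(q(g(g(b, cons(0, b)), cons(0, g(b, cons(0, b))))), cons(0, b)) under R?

1. g(q(g(g(b, cons(0, b)), cons(0, g(b, cons(0, b))))), cons(0, b))  →  g(g(g(b, cons(0, b)), cons(0, g(b, cons(0, b)))), cons(0, b))   [R1 at 1]
2. g(g(g(b, cons(0, b)), cons(0, g(b, cons(0, b)))), cons(0, b))  →  g(g(b, cons(0, g(b, cons(0, b)))), cons(0, b))   [R3 at 1.1]
3. g(g(b, cons(0, g(b, cons(0, b)))), cons(0, b))  →  g(g(b, cons(0, b)), cons(0, b))   [R3 at 1]
4. g(g(b, cons(0, b)), cons(0, b))  →  g(b, cons(0, b))   [R3 at 1]
5. g(b, cons(0, b))  →  b   [R3 at ε]

b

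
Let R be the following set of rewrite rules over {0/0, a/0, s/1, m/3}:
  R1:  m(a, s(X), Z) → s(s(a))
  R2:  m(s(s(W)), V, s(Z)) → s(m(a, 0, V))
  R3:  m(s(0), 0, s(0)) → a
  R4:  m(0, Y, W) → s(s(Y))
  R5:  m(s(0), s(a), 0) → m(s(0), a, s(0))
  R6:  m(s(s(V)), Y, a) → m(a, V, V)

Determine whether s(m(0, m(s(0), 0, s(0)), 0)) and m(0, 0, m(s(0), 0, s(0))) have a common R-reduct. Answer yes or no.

Reduce t₁ = s(m(0, m(s(0), 0, s(0)), 0)):
1. s(m(0, m(s(0), 0, s(0)), 0))  →  s(s(s(m(s(0), 0, s(0)))))   [R4 at 1]
2. s(s(s(m(s(0), 0, s(0)))))  →  s(s(s(a)))   [R3 at 1.1.1]

Reduce t₂ = m(0, 0, m(s(0), 0, s(0))):
1. m(0, 0, m(s(0), 0, s(0)))  →  s(s(0))   [R4 at ε]

no — NF(t₁) = s(s(s(a))), NF(t₂) = s(s(0))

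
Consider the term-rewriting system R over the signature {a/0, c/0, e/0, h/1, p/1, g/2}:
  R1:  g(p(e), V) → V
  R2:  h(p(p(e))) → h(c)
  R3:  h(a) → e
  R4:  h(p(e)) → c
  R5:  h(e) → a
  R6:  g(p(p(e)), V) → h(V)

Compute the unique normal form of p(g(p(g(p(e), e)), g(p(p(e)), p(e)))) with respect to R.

1. p(g(p(g(p(e), e)), g(p(p(e)), p(e))))  →  p(g(p(e), g(p(p(e)), p(e))))   [R1 at 1.1.1]
2. p(g(p(e), g(p(p(e)), p(e))))  →  p(g(p(p(e)), p(e)))   [R1 at 1]
3. p(g(p(p(e)), p(e)))  →  p(h(p(e)))   [R6 at 1]
4. p(h(p(e)))  →  p(c)   [R4 at 1]

p(c)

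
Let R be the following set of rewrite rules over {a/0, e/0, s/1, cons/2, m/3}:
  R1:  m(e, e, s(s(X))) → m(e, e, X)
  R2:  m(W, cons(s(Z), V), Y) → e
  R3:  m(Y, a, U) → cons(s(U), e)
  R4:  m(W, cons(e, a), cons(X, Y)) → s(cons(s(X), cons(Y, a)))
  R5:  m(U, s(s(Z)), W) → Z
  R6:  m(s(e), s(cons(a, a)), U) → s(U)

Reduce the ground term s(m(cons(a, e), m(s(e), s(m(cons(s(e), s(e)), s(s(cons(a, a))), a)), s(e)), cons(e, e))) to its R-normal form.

s(e)

1. s(m(cons(a, e), m(s(e), s(m(cons(s(e), s(e)), s(s(cons(a, a))), a)), s(e)), cons(e, e)))  →  s(m(cons(a, e), m(s(e), s(cons(a, a)), s(e)), cons(e, e)))   [R5 at 1.2.2.1]
2. s(m(cons(a, e), m(s(e), s(cons(a, a)), s(e)), cons(e, e)))  →  s(m(cons(a, e), s(s(e)), cons(e, e)))   [R6 at 1.2]
3. s(m(cons(a, e), s(s(e)), cons(e, e)))  →  s(e)   [R5 at 1]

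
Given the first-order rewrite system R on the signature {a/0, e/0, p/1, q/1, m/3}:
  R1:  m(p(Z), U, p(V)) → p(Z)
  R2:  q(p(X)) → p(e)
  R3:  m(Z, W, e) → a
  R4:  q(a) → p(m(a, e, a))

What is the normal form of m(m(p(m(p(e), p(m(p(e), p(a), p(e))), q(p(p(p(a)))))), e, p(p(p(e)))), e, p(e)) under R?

p(p(e))

1. m(m(p(m(p(e), p(m(p(e), p(a), p(e))), q(p(p(p(a)))))), e, p(p(p(e)))), e, p(e))  →  m(p(m(p(e), p(m(p(e), p(a), p(e))), q(p(p(p(a)))))), e, p(e))   [R1 at 1]
2. m(p(m(p(e), p(m(p(e), p(a), p(e))), q(p(p(p(a)))))), e, p(e))  →  p(m(p(e), p(m(p(e), p(a), p(e))), q(p(p(p(a))))))   [R1 at ε]
3. p(m(p(e), p(m(p(e), p(a), p(e))), q(p(p(p(a))))))  →  p(m(p(e), p(p(e)), q(p(p(p(a))))))   [R1 at 1.2.1]
4. p(m(p(e), p(p(e)), q(p(p(p(a))))))  →  p(m(p(e), p(p(e)), p(e)))   [R2 at 1.3]
5. p(m(p(e), p(p(e)), p(e)))  →  p(p(e))   [R1 at 1]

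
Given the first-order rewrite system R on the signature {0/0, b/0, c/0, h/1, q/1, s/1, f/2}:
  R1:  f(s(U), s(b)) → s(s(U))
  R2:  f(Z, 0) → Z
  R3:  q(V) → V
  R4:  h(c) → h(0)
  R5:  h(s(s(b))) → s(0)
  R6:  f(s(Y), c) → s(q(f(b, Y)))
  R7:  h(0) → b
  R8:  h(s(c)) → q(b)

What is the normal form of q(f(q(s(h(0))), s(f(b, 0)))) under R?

1. q(f(q(s(h(0))), s(f(b, 0))))  →  f(q(s(h(0))), s(f(b, 0)))   [R3 at ε]
2. f(q(s(h(0))), s(f(b, 0)))  →  f(s(h(0)), s(f(b, 0)))   [R3 at 1]
3. f(s(h(0)), s(f(b, 0)))  →  f(s(b), s(f(b, 0)))   [R7 at 1.1]
4. f(s(b), s(f(b, 0)))  →  f(s(b), s(b))   [R2 at 2.1]
5. f(s(b), s(b))  →  s(s(b))   [R1 at ε]

s(s(b))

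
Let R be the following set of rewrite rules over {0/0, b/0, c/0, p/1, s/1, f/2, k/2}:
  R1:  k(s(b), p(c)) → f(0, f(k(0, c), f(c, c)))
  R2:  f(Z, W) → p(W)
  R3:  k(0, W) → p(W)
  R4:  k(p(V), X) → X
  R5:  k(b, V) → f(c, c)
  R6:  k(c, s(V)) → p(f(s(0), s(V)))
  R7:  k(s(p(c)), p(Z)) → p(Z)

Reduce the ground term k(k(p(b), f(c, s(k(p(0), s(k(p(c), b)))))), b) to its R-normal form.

b

1. k(k(p(b), f(c, s(k(p(0), s(k(p(c), b)))))), b)  →  k(f(c, s(k(p(0), s(k(p(c), b))))), b)   [R4 at 1]
2. k(f(c, s(k(p(0), s(k(p(c), b))))), b)  →  k(p(s(k(p(0), s(k(p(c), b))))), b)   [R2 at 1]
3. k(p(s(k(p(0), s(k(p(c), b))))), b)  →  b   [R4 at ε]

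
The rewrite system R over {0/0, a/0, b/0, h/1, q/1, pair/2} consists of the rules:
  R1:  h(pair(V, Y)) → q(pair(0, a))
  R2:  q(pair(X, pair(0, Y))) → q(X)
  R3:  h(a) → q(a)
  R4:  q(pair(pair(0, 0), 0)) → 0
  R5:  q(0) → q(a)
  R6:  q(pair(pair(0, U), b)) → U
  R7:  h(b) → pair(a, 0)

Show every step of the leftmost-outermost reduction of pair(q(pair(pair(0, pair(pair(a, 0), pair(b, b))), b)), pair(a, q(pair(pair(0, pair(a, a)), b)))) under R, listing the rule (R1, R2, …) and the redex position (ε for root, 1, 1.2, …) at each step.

1. pair(q(pair(pair(0, pair(pair(a, 0), pair(b, b))), b)), pair(a, q(pair(pair(0, pair(a, a)), b))))  →  pair(pair(pair(a, 0), pair(b, b)), pair(a, q(pair(pair(0, pair(a, a)), b))))   [R6 at 1]
2. pair(pair(pair(a, 0), pair(b, b)), pair(a, q(pair(pair(0, pair(a, a)), b))))  →  pair(pair(pair(a, 0), pair(b, b)), pair(a, pair(a, a)))   [R6 at 2.2]

pair(pair(pair(a, 0), pair(b, b)), pair(a, pair(a, a)))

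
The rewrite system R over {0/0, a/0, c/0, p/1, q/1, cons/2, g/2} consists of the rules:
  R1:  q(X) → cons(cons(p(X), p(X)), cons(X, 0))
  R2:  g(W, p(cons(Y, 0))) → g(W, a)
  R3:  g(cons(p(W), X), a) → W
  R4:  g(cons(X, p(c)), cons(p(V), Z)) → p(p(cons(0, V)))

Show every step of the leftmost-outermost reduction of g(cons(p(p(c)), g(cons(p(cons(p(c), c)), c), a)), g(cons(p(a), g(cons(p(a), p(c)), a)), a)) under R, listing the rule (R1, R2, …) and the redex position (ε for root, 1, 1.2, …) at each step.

p(c)

1. g(cons(p(p(c)), g(cons(p(cons(p(c), c)), c), a)), g(cons(p(a), g(cons(p(a), p(c)), a)), a))  →  g(cons(p(p(c)), cons(p(c), c)), g(cons(p(a), g(cons(p(a), p(c)), a)), a))   [R3 at 1.2]
2. g(cons(p(p(c)), cons(p(c), c)), g(cons(p(a), g(cons(p(a), p(c)), a)), a))  →  g(cons(p(p(c)), cons(p(c), c)), a)   [R3 at 2]
3. g(cons(p(p(c)), cons(p(c), c)), a)  →  p(c)   [R3 at ε]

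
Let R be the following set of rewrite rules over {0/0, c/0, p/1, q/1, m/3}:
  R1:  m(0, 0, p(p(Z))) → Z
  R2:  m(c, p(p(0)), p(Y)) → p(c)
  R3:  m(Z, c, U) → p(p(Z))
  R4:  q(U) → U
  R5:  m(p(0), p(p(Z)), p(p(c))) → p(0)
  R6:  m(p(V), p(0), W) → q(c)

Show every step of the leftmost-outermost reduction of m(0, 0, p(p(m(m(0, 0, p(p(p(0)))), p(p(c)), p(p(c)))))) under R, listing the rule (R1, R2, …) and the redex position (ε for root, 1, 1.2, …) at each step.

1. m(0, 0, p(p(m(m(0, 0, p(p(p(0)))), p(p(c)), p(p(c))))))  →  m(m(0, 0, p(p(p(0)))), p(p(c)), p(p(c)))   [R1 at ε]
2. m(m(0, 0, p(p(p(0)))), p(p(c)), p(p(c)))  →  m(p(0), p(p(c)), p(p(c)))   [R1 at 1]
3. m(p(0), p(p(c)), p(p(c)))  →  p(0)   [R5 at ε]

p(0)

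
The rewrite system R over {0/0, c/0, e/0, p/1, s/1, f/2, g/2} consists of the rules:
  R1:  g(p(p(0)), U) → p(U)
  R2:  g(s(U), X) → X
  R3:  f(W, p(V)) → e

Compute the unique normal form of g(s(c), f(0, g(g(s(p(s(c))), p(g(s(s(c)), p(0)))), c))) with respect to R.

1. g(s(c), f(0, g(g(s(p(s(c))), p(g(s(s(c)), p(0)))), c)))  →  f(0, g(g(s(p(s(c))), p(g(s(s(c)), p(0)))), c))   [R2 at ε]
2. f(0, g(g(s(p(s(c))), p(g(s(s(c)), p(0)))), c))  →  f(0, g(p(g(s(s(c)), p(0))), c))   [R2 at 2.1]
3. f(0, g(p(g(s(s(c)), p(0))), c))  →  f(0, g(p(p(0)), c))   [R2 at 2.1.1]
4. f(0, g(p(p(0)), c))  →  f(0, p(c))   [R1 at 2]
5. f(0, p(c))  →  e   [R3 at ε]

e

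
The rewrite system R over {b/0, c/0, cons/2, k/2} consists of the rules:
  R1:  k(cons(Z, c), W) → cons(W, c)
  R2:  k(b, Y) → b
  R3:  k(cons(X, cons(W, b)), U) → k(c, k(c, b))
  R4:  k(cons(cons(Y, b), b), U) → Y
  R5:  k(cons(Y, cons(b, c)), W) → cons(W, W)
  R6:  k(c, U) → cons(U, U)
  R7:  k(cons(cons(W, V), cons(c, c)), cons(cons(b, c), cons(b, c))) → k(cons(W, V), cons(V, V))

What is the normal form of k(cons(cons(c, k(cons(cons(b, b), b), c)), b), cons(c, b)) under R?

1. k(cons(cons(c, k(cons(cons(b, b), b), c)), b), cons(c, b))  →  k(cons(cons(c, b), b), cons(c, b))   [R4 at 1.1.2]
2. k(cons(cons(c, b), b), cons(c, b))  →  c   [R4 at ε]

c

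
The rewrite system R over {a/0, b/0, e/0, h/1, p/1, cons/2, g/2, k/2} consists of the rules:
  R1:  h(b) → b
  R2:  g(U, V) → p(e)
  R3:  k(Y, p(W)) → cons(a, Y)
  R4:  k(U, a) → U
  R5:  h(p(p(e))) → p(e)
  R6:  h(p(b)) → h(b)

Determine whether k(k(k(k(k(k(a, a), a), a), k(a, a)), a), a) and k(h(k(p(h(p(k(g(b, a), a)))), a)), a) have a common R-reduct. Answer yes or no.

no — NF(t₁) = a, NF(t₂) = p(e)

Reduce t₁ = k(k(k(k(k(k(a, a), a), a), k(a, a)), a), a):
1. k(k(k(k(k(k(a, a), a), a), k(a, a)), a), a)  →  k(k(k(k(k(a, a), a), a), k(a, a)), a)   [R4 at ε]
2. k(k(k(k(k(a, a), a), a), k(a, a)), a)  →  k(k(k(k(a, a), a), a), k(a, a))   [R4 at ε]
3. k(k(k(k(a, a), a), a), k(a, a))  →  k(k(k(a, a), a), k(a, a))   [R4 at 1]
4. k(k(k(a, a), a), k(a, a))  →  k(k(a, a), k(a, a))   [R4 at 1]
5. k(k(a, a), k(a, a))  →  k(a, k(a, a))   [R4 at 1]
6. k(a, k(a, a))  →  k(a, a)   [R4 at 2]
7. k(a, a)  →  a   [R4 at ε]

Reduce t₂ = k(h(k(p(h(p(k(g(b, a), a)))), a)), a):
1. k(h(k(p(h(p(k(g(b, a), a)))), a)), a)  →  h(k(p(h(p(k(g(b, a), a)))), a))   [R4 at ε]
2. h(k(p(h(p(k(g(b, a), a)))), a))  →  h(p(h(p(k(g(b, a), a)))))   [R4 at 1]
3. h(p(h(p(k(g(b, a), a)))))  →  h(p(h(p(g(b, a)))))   [R4 at 1.1.1.1]
4. h(p(h(p(g(b, a)))))  →  h(p(h(p(p(e)))))   [R2 at 1.1.1.1]
5. h(p(h(p(p(e)))))  →  h(p(p(e)))   [R5 at 1.1]
6. h(p(p(e)))  →  p(e)   [R5 at ε]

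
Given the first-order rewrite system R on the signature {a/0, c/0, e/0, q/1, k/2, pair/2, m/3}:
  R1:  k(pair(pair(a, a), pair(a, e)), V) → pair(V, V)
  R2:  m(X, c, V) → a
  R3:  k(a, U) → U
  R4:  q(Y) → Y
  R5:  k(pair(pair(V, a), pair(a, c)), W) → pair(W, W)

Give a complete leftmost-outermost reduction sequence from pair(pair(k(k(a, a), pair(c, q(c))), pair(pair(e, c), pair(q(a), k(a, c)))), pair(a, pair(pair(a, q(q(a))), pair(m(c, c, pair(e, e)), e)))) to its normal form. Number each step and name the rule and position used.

1. pair(pair(k(k(a, a), pair(c, q(c))), pair(pair(e, c), pair(q(a), k(a, c)))), pair(a, pair(pair(a, q(q(a))), pair(m(c, c, pair(e, e)), e))))  →  pair(pair(k(a, pair(c, q(c))), pair(pair(e, c), pair(q(a), k(a, c)))), pair(a, pair(pair(a, q(q(a))), pair(m(c, c, pair(e, e)), e))))   [R3 at 1.1.1]
2. pair(pair(k(a, pair(c, q(c))), pair(pair(e, c), pair(q(a), k(a, c)))), pair(a, pair(pair(a, q(q(a))), pair(m(c, c, pair(e, e)), e))))  →  pair(pair(pair(c, q(c)), pair(pair(e, c), pair(q(a), k(a, c)))), pair(a, pair(pair(a, q(q(a))), pair(m(c, c, pair(e, e)), e))))   [R3 at 1.1]
3. pair(pair(pair(c, q(c)), pair(pair(e, c), pair(q(a), k(a, c)))), pair(a, pair(pair(a, q(q(a))), pair(m(c, c, pair(e, e)), e))))  →  pair(pair(pair(c, c), pair(pair(e, c), pair(q(a), k(a, c)))), pair(a, pair(pair(a, q(q(a))), pair(m(c, c, pair(e, e)), e))))   [R4 at 1.1.2]
4. pair(pair(pair(c, c), pair(pair(e, c), pair(q(a), k(a, c)))), pair(a, pair(pair(a, q(q(a))), pair(m(c, c, pair(e, e)), e))))  →  pair(pair(pair(c, c), pair(pair(e, c), pair(a, k(a, c)))), pair(a, pair(pair(a, q(q(a))), pair(m(c, c, pair(e, e)), e))))   [R4 at 1.2.2.1]
5. pair(pair(pair(c, c), pair(pair(e, c), pair(a, k(a, c)))), pair(a, pair(pair(a, q(q(a))), pair(m(c, c, pair(e, e)), e))))  →  pair(pair(pair(c, c), pair(pair(e, c), pair(a, c))), pair(a, pair(pair(a, q(q(a))), pair(m(c, c, pair(e, e)), e))))   [R3 at 1.2.2.2]
6. pair(pair(pair(c, c), pair(pair(e, c), pair(a, c))), pair(a, pair(pair(a, q(q(a))), pair(m(c, c, pair(e, e)), e))))  →  pair(pair(pair(c, c), pair(pair(e, c), pair(a, c))), pair(a, pair(pair(a, q(a)), pair(m(c, c, pair(e, e)), e))))   [R4 at 2.2.1.2]
7. pair(pair(pair(c, c), pair(pair(e, c), pair(a, c))), pair(a, pair(pair(a, q(a)), pair(m(c, c, pair(e, e)), e))))  →  pair(pair(pair(c, c), pair(pair(e, c), pair(a, c))), pair(a, pair(pair(a, a), pair(m(c, c, pair(e, e)), e))))   [R4 at 2.2.1.2]
8. pair(pair(pair(c, c), pair(pair(e, c), pair(a, c))), pair(a, pair(pair(a, a), pair(m(c, c, pair(e, e)), e))))  →  pair(pair(pair(c, c), pair(pair(e, c), pair(a, c))), pair(a, pair(pair(a, a), pair(a, e))))   [R2 at 2.2.2.1]

pair(pair(pair(c, c), pair(pair(e, c), pair(a, c))), pair(a, pair(pair(a, a), pair(a, e))))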